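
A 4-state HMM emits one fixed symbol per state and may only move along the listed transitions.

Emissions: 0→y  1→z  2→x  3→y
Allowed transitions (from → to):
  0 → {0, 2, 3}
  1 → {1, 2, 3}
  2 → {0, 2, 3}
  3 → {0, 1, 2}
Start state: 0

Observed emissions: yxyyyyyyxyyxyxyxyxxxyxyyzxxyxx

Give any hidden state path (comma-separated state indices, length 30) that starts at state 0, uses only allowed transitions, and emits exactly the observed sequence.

  pos 0: y in {0,3}, choose 0; start
  pos 1: x in {2}, choose 2; 0->2 ok
  pos 2: y in {0,3}, choose 0; 2->0 ok
  pos 3: y in {0,3}, choose 3; 0->3 ok
  pos 4: y in {0,3}, choose 0; 3->0 ok
  pos 5: y in {0,3}, choose 0; 0->0 ok
  pos 6: y in {0,3}, choose 0; 0->0 ok
  pos 7: y in {0,3}, choose 3; 0->3 ok
  pos 8: x in {2}, choose 2; 3->2 ok
  pos 9: y in {0,3}, choose 0; 2->0 ok
  pos 10: y in {0,3}, choose 0; 0->0 ok
  pos 11: x in {2}, choose 2; 0->2 ok
  pos 12: y in {0,3}, choose 0; 2->0 ok
  pos 13: x in {2}, choose 2; 0->2 ok
  pos 14: y in {0,3}, choose 0; 2->0 ok
  pos 15: x in {2}, choose 2; 0->2 ok
  pos 16: y in {0,3}, choose 3; 2->3 ok
  pos 17: x in {2}, choose 2; 3->2 ok
  pos 18: x in {2}, choose 2; 2->2 ok
  pos 19: x in {2}, choose 2; 2->2 ok
  pos 20: y in {0,3}, choose 3; 2->3 ok
  pos 21: x in {2}, choose 2; 3->2 ok
  pos 22: y in {0,3}, choose 0; 2->0 ok
  pos 23: y in {0,3}, choose 3; 0->3 ok
  pos 24: z in {1}, choose 1; 3->1 ok
  pos 25: x in {2}, choose 2; 1->2 ok
  pos 26: x in {2}, choose 2; 2->2 ok
  pos 27: y in {0,3}, choose 3; 2->3 ok
  pos 28: x in {2}, choose 2; 3->2 ok
  pos 29: x in {2}, choose 2; 2->2 ok

0,2,0,3,0,0,0,3,2,0,0,2,0,2,0,2,3,2,2,2,3,2,0,3,1,2,2,3,2,2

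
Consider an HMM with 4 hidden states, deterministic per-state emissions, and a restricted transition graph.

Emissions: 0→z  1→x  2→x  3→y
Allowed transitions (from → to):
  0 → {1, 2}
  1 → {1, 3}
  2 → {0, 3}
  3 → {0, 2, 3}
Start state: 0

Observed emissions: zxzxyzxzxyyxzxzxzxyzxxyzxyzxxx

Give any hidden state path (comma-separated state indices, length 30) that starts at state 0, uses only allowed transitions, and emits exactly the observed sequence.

  pos 0: z in {0}, choose 0; start
  pos 1: x in {1,2}, choose 2; 0->2 ok
  pos 2: z in {0}, choose 0; 2->0 ok
  pos 3: x in {1,2}, choose 1; 0->1 ok
  pos 4: y in {3}, choose 3; 1->3 ok
  pos 5: z in {0}, choose 0; 3->0 ok
  pos 6: x in {1,2}, choose 2; 0->2 ok
  pos 7: z in {0}, choose 0; 2->0 ok
  pos 8: x in {1,2}, choose 2; 0->2 ok
  pos 9: y in {3}, choose 3; 2->3 ok
  pos 10: y in {3}, choose 3; 3->3 ok
  pos 11: x in {1,2}, choose 2; 3->2 ok
  pos 12: z in {0}, choose 0; 2->0 ok
  pos 13: x in {1,2}, choose 2; 0->2 ok
  pos 14: z in {0}, choose 0; 2->0 ok
  pos 15: x in {1,2}, choose 2; 0->2 ok
  pos 16: z in {0}, choose 0; 2->0 ok
  pos 17: x in {1,2}, choose 1; 0->1 ok
  pos 18: y in {3}, choose 3; 1->3 ok
  pos 19: z in {0}, choose 0; 3->0 ok
  pos 20: x in {1,2}, choose 1; 0->1 ok
  pos 21: x in {1,2}, choose 1; 1->1 ok
  pos 22: y in {3}, choose 3; 1->3 ok
  pos 23: z in {0}, choose 0; 3->0 ok
  pos 24: x in {1,2}, choose 1; 0->1 ok
  pos 25: y in {3}, choose 3; 1->3 ok
  pos 26: z in {0}, choose 0; 3->0 ok
  pos 27: x in {1,2}, choose 1; 0->1 ok
  pos 28: x in {1,2}, choose 1; 1->1 ok
  pos 29: x in {1,2}, choose 1; 1->1 ok

0,2,0,1,3,0,2,0,2,3,3,2,0,2,0,2,0,1,3,0,1,1,3,0,1,3,0,1,1,1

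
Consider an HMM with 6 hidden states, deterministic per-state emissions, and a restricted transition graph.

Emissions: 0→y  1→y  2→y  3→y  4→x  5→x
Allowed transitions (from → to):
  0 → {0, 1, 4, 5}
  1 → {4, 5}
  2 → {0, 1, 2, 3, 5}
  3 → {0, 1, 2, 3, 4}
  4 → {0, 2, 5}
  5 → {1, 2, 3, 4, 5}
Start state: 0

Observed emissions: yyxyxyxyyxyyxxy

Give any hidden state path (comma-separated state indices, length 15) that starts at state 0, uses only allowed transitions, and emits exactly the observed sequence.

0,1,4,0,5,1,4,0,0,5,2,2,5,5,3

  pos 0: y in {0,1,2,3}, choose 0; start
  pos 1: y in {0,1,2,3}, choose 1; 0->1 ok
  pos 2: x in {4,5}, choose 4; 1->4 ok
  pos 3: y in {0,1,2,3}, choose 0; 4->0 ok
  pos 4: x in {4,5}, choose 5; 0->5 ok
  pos 5: y in {0,1,2,3}, choose 1; 5->1 ok
  pos 6: x in {4,5}, choose 4; 1->4 ok
  pos 7: y in {0,1,2,3}, choose 0; 4->0 ok
  pos 8: y in {0,1,2,3}, choose 0; 0->0 ok
  pos 9: x in {4,5}, choose 5; 0->5 ok
  pos 10: y in {0,1,2,3}, choose 2; 5->2 ok
  pos 11: y in {0,1,2,3}, choose 2; 2->2 ok
  pos 12: x in {4,5}, choose 5; 2->5 ok
  pos 13: x in {4,5}, choose 5; 5->5 ok
  pos 14: y in {0,1,2,3}, choose 3; 5->3 ok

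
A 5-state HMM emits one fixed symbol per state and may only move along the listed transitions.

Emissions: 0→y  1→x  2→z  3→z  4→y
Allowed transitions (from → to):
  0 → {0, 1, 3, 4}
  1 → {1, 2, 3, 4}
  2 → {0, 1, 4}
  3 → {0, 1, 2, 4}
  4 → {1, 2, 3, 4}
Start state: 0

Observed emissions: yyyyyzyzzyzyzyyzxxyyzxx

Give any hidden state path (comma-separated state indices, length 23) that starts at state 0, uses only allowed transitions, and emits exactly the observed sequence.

  0: obs=y cand={0,4} pick 0 [start]
  1: obs=y cand={0,4} pick 4 [0->4 ok]
  2: obs=y cand={0,4} pick 4 [4->4 ok]
  3: obs=y cand={0,4} pick 4 [4->4 ok]
  4: obs=y cand={0,4} pick 4 [4->4 ok]
  5: obs=z cand={2,3} pick 2 [4->2 ok]
  6: obs=y cand={0,4} pick 0 [2->0 ok]
  7: obs=z cand={2,3} pick 3 [0->3 ok]
  8: obs=z cand={2,3} pick 2 [3->2 ok]
  9: obs=y cand={0,4} pick 4 [2->4 ok]
  10: obs=z cand={2,3} pick 3 [4->3 ok]
  11: obs=y cand={0,4} pick 4 [3->4 ok]
  12: obs=z cand={2,3} pick 3 [4->3 ok]
  13: obs=y cand={0,4} pick 0 [3->0 ok]
  14: obs=y cand={0,4} pick 4 [0->4 ok]
  15: obs=z cand={2,3} pick 3 [4->3 ok]
  16: obs=x cand={1} pick 1 [3->1 ok]
  17: obs=x cand={1} pick 1 [1->1 ok]
  18: obs=y cand={0,4} pick 4 [1->4 ok]
  19: obs=y cand={0,4} pick 4 [4->4 ok]
  20: obs=z cand={2,3} pick 2 [4->2 ok]
  21: obs=x cand={1} pick 1 [2->1 ok]
  22: obs=x cand={1} pick 1 [1->1 ok]

0,4,4,4,4,2,0,3,2,4,3,4,3,0,4,3,1,1,4,4,2,1,1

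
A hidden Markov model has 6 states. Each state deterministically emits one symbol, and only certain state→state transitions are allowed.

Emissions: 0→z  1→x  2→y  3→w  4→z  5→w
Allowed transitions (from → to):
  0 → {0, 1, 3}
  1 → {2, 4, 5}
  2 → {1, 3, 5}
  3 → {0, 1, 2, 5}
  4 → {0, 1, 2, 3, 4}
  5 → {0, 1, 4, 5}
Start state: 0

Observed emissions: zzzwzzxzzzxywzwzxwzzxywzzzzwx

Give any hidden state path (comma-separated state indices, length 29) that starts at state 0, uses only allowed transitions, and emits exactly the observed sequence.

  pos 0: z in {0,4}, choose 0; start
  pos 1: z in {0,4}, choose 0; 0->0 ok
  pos 2: z in {0,4}, choose 0; 0->0 ok
  pos 3: w in {3,5}, choose 3; 0->3 ok
  pos 4: z in {0,4}, choose 0; 3->0 ok
  pos 5: z in {0,4}, choose 0; 0->0 ok
  pos 6: x in {1}, choose 1; 0->1 ok
  pos 7: z in {0,4}, choose 4; 1->4 ok
  pos 8: z in {0,4}, choose 4; 4->4 ok
  pos 9: z in {0,4}, choose 0; 4->0 ok
  pos 10: x in {1}, choose 1; 0->1 ok
  pos 11: y in {2}, choose 2; 1->2 ok
  pos 12: w in {3,5}, choose 5; 2->5 ok
  pos 13: z in {0,4}, choose 0; 5->0 ok
  pos 14: w in {3,5}, choose 3; 0->3 ok
  pos 15: z in {0,4}, choose 0; 3->0 ok
  pos 16: x in {1}, choose 1; 0->1 ok
  pos 17: w in {3,5}, choose 5; 1->5 ok
  pos 18: z in {0,4}, choose 4; 5->4 ok
  pos 19: z in {0,4}, choose 4; 4->4 ok
  pos 20: x in {1}, choose 1; 4->1 ok
  pos 21: y in {2}, choose 2; 1->2 ok
  pos 22: w in {3,5}, choose 5; 2->5 ok
  pos 23: z in {0,4}, choose 4; 5->4 ok
  pos 24: z in {0,4}, choose 0; 4->0 ok
  pos 25: z in {0,4}, choose 0; 0->0 ok
  pos 26: z in {0,4}, choose 0; 0->0 ok
  pos 27: w in {3,5}, choose 3; 0->3 ok
  pos 28: x in {1}, choose 1; 3->1 ok

0,0,0,3,0,0,1,4,4,0,1,2,5,0,3,0,1,5,4,4,1,2,5,4,0,0,0,3,1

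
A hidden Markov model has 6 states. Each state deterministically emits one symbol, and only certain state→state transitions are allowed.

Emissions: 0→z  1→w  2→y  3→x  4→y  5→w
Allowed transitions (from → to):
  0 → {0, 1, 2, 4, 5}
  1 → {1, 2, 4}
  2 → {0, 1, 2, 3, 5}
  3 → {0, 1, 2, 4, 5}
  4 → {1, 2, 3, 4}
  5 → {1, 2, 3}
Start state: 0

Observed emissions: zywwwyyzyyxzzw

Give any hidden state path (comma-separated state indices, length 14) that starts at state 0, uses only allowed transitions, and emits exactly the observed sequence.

0,2,1,1,1,4,2,0,4,4,3,0,0,1

  [0] z  {0}  => 0  start
  [1] y  {2,4}  => 2  0->2 ok
  [2] w  {1,5}  => 1  2->1 ok
  [3] w  {1,5}  => 1  1->1 ok
  [4] w  {1,5}  => 1  1->1 ok
  [5] y  {2,4}  => 4  1->4 ok
  [6] y  {2,4}  => 2  4->2 ok
  [7] z  {0}  => 0  2->0 ok
  [8] y  {2,4}  => 4  0->4 ok
  [9] y  {2,4}  => 4  4->4 ok
  [10] x  {3}  => 3  4->3 ok
  [11] z  {0}  => 0  3->0 ok
  [12] z  {0}  => 0  0->0 ok
  [13] w  {1,5}  => 1  0->1 ok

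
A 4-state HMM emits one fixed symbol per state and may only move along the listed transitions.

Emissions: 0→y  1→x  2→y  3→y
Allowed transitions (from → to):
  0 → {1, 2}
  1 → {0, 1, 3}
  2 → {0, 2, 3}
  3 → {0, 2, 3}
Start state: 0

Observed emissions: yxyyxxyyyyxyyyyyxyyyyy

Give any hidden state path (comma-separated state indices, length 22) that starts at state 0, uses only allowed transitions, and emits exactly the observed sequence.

0,1,3,0,1,1,0,2,2,0,1,3,3,2,2,0,1,3,0,2,2,0

  [0] y  {0,2,3}  => 0  start
  [1] x  {1}  => 1  0->1 ok
  [2] y  {0,2,3}  => 3  1->3 ok
  [3] y  {0,2,3}  => 0  3->0 ok
  [4] x  {1}  => 1  0->1 ok
  [5] x  {1}  => 1  1->1 ok
  [6] y  {0,2,3}  => 0  1->0 ok
  [7] y  {0,2,3}  => 2  0->2 ok
  [8] y  {0,2,3}  => 2  2->2 ok
  [9] y  {0,2,3}  => 0  2->0 ok
  [10] x  {1}  => 1  0->1 ok
  [11] y  {0,2,3}  => 3  1->3 ok
  [12] y  {0,2,3}  => 3  3->3 ok
  [13] y  {0,2,3}  => 2  3->2 ok
  [14] y  {0,2,3}  => 2  2->2 ok
  [15] y  {0,2,3}  => 0  2->0 ok
  [16] x  {1}  => 1  0->1 ok
  [17] y  {0,2,3}  => 3  1->3 ok
  [18] y  {0,2,3}  => 0  3->0 ok
  [19] y  {0,2,3}  => 2  0->2 ok
  [20] y  {0,2,3}  => 2  2->2 ok
  [21] y  {0,2,3}  => 0  2->0 ok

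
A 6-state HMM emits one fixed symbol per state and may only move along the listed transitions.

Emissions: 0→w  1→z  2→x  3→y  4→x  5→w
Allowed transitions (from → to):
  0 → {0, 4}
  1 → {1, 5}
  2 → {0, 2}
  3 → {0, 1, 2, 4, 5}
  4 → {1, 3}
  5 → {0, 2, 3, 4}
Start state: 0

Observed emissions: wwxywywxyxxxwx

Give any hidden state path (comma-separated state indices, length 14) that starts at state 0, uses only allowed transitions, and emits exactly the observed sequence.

0,0,4,3,5,3,5,4,3,2,2,2,0,4

  0: obs=w cand={0,5} pick 0 [start]
  1: obs=w cand={0,5} pick 0 [0->0 ok]
  2: obs=x cand={2,4} pick 4 [0->4 ok]
  3: obs=y cand={3} pick 3 [4->3 ok]
  4: obs=w cand={0,5} pick 5 [3->5 ok]
  5: obs=y cand={3} pick 3 [5->3 ok]
  6: obs=w cand={0,5} pick 5 [3->5 ok]
  7: obs=x cand={2,4} pick 4 [5->4 ok]
  8: obs=y cand={3} pick 3 [4->3 ok]
  9: obs=x cand={2,4} pick 2 [3->2 ok]
  10: obs=x cand={2,4} pick 2 [2->2 ok]
  11: obs=x cand={2,4} pick 2 [2->2 ok]
  12: obs=w cand={0,5} pick 0 [2->0 ok]
  13: obs=x cand={2,4} pick 4 [0->4 ok]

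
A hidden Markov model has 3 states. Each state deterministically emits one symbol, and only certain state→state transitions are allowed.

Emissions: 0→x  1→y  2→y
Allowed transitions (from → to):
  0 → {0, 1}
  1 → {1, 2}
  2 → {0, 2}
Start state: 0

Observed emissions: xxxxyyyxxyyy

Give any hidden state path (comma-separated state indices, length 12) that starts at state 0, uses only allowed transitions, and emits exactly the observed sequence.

0,0,0,0,1,1,2,0,0,1,1,1

  pos 0: x in {0}, choose 0; start
  pos 1: x in {0}, choose 0; 0->0 ok
  pos 2: x in {0}, choose 0; 0->0 ok
  pos 3: x in {0}, choose 0; 0->0 ok
  pos 4: y in {1,2}, choose 1; 0->1 ok
  pos 5: y in {1,2}, choose 1; 1->1 ok
  pos 6: y in {1,2}, choose 2; 1->2 ok
  pos 7: x in {0}, choose 0; 2->0 ok
  pos 8: x in {0}, choose 0; 0->0 ok
  pos 9: y in {1,2}, choose 1; 0->1 ok
  pos 10: y in {1,2}, choose 1; 1->1 ok
  pos 11: y in {1,2}, choose 1; 1->1 ok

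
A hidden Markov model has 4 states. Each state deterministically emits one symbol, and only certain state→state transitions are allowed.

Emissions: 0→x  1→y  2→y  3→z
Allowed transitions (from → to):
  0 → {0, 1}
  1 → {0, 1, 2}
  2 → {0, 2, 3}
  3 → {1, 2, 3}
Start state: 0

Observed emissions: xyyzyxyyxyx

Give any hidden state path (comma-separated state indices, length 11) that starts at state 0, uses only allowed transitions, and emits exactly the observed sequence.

0,1,2,3,1,0,1,2,0,1,0

  0: obs=x cand={0} pick 0 [start]
  1: obs=y cand={1,2} pick 1 [0->1 ok]
  2: obs=y cand={1,2} pick 2 [1->2 ok]
  3: obs=z cand={3} pick 3 [2->3 ok]
  4: obs=y cand={1,2} pick 1 [3->1 ok]
  5: obs=x cand={0} pick 0 [1->0 ok]
  6: obs=y cand={1,2} pick 1 [0->1 ok]
  7: obs=y cand={1,2} pick 2 [1->2 ok]
  8: obs=x cand={0} pick 0 [2->0 ok]
  9: obs=y cand={1,2} pick 1 [0->1 ok]
  10: obs=x cand={0} pick 0 [1->0 ok]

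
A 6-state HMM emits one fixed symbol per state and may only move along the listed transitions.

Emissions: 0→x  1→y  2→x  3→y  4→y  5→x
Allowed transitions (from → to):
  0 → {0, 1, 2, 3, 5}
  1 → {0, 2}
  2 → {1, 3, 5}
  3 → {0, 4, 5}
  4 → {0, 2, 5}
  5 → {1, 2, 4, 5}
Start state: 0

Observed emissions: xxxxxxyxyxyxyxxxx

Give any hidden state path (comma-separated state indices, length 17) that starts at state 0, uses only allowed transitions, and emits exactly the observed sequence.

0,5,5,5,5,2,1,2,3,0,1,2,1,0,2,5,5

  [0] x  {0,2,5}  => 0  start
  [1] x  {0,2,5}  => 5  0->5 ok
  [2] x  {0,2,5}  => 5  5->5 ok
  [3] x  {0,2,5}  => 5  5->5 ok
  [4] x  {0,2,5}  => 5  5->5 ok
  [5] x  {0,2,5}  => 2  5->2 ok
  [6] y  {1,3,4}  => 1  2->1 ok
  [7] x  {0,2,5}  => 2  1->2 ok
  [8] y  {1,3,4}  => 3  2->3 ok
  [9] x  {0,2,5}  => 0  3->0 ok
  [10] y  {1,3,4}  => 1  0->1 ok
  [11] x  {0,2,5}  => 2  1->2 ok
  [12] y  {1,3,4}  => 1  2->1 ok
  [13] x  {0,2,5}  => 0  1->0 ok
  [14] x  {0,2,5}  => 2  0->2 ok
  [15] x  {0,2,5}  => 5  2->5 ok
  [16] x  {0,2,5}  => 5  5->5 ok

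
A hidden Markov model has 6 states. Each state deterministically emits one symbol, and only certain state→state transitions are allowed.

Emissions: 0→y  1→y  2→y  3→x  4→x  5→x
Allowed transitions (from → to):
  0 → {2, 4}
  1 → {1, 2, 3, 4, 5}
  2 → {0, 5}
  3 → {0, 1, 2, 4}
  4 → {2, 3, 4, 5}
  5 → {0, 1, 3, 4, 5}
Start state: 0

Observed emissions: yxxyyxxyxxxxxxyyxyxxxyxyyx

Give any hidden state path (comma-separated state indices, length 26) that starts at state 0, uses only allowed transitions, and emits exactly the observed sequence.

  0: obs=y cand={0,1,2} pick 0 [start]
  1: obs=x cand={3,4,5} pick 4 [0->4 ok]
  2: obs=x cand={3,4,5} pick 5 [4->5 ok]
  3: obs=y cand={0,1,2} pick 0 [5->0 ok]
  4: obs=y cand={0,1,2} pick 2 [0->2 ok]
  5: obs=x cand={3,4,5} pick 5 [2->5 ok]
  6: obs=x cand={3,4,5} pick 3 [5->3 ok]
  7: obs=y cand={0,1,2} pick 2 [3->2 ok]
  8: obs=x cand={3,4,5} pick 5 [2->5 ok]
  9: obs=x cand={3,4,5} pick 3 [5->3 ok]
  10: obs=x cand={3,4,5} pick 4 [3->4 ok]
  11: obs=x cand={3,4,5} pick 3 [4->3 ok]
  12: obs=x cand={3,4,5} pick 4 [3->4 ok]
  13: obs=x cand={3,4,5} pick 5 [4->5 ok]
  14: obs=y cand={0,1,2} pick 1 [5->1 ok]
  15: obs=y cand={0,1,2} pick 2 [1->2 ok]
  16: obs=x cand={3,4,5} pick 5 [2->5 ok]
  17: obs=y cand={0,1,2} pick 0 [5->0 ok]
  18: obs=x cand={3,4,5} pick 4 [0->4 ok]
  19: obs=x cand={3,4,5} pick 4 [4->4 ok]
  20: obs=x cand={3,4,5} pick 3 [4->3 ok]
  21: obs=y cand={0,1,2} pick 0 [3->0 ok]
  22: obs=x cand={3,4,5} pick 4 [0->4 ok]
  23: obs=y cand={0,1,2} pick 2 [4->2 ok]
  24: obs=y cand={0,1,2} pick 0 [2->0 ok]
  25: obs=x cand={3,4,5} pick 4 [0->4 ok]

0,4,5,0,2,5,3,2,5,3,4,3,4,5,1,2,5,0,4,4,3,0,4,2,0,4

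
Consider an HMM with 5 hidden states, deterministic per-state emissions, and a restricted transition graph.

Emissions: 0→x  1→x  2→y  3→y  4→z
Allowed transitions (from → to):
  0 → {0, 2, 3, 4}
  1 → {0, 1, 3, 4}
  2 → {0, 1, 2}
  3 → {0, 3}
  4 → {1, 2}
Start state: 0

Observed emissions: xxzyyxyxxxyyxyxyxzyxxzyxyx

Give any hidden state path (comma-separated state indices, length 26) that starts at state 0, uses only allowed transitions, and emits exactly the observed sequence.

0,0,4,2,2,0,2,0,0,0,2,2,1,3,0,3,0,4,2,1,1,4,2,1,3,0

  t0 'x' -> {0,1}, take 0 (start)
  t1 'x' -> {0,1}, take 0 (0->0 ok)
  t2 'z' -> {4}, take 4 (0->4 ok)
  t3 'y' -> {2,3}, take 2 (4->2 ok)
  t4 'y' -> {2,3}, take 2 (2->2 ok)
  t5 'x' -> {0,1}, take 0 (2->0 ok)
  t6 'y' -> {2,3}, take 2 (0->2 ok)
  t7 'x' -> {0,1}, take 0 (2->0 ok)
  t8 'x' -> {0,1}, take 0 (0->0 ok)
  t9 'x' -> {0,1}, take 0 (0->0 ok)
  t10 'y' -> {2,3}, take 2 (0->2 ok)
  t11 'y' -> {2,3}, take 2 (2->2 ok)
  t12 'x' -> {0,1}, take 1 (2->1 ok)
  t13 'y' -> {2,3}, take 3 (1->3 ok)
  t14 'x' -> {0,1}, take 0 (3->0 ok)
  t15 'y' -> {2,3}, take 3 (0->3 ok)
  t16 'x' -> {0,1}, take 0 (3->0 ok)
  t17 'z' -> {4}, take 4 (0->4 ok)
  t18 'y' -> {2,3}, take 2 (4->2 ok)
  t19 'x' -> {0,1}, take 1 (2->1 ok)
  t20 'x' -> {0,1}, take 1 (1->1 ok)
  t21 'z' -> {4}, take 4 (1->4 ok)
  t22 'y' -> {2,3}, take 2 (4->2 ok)
  t23 'x' -> {0,1}, take 1 (2->1 ok)
  t24 'y' -> {2,3}, take 3 (1->3 ok)
  t25 'x' -> {0,1}, take 0 (3->0 ok)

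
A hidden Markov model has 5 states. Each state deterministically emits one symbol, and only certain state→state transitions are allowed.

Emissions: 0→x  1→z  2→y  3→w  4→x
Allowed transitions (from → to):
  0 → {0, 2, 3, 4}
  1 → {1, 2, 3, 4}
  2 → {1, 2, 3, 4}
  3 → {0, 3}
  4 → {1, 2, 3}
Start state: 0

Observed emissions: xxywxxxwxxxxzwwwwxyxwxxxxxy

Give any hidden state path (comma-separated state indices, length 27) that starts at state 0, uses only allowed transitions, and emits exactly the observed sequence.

0,4,2,3,0,0,0,3,0,0,0,4,1,3,3,3,3,0,2,4,3,0,0,0,0,4,2

  pos 0: x in {0,4}, choose 0; start
  pos 1: x in {0,4}, choose 4; 0->4 ok
  pos 2: y in {2}, choose 2; 4->2 ok
  pos 3: w in {3}, choose 3; 2->3 ok
  pos 4: x in {0,4}, choose 0; 3->0 ok
  pos 5: x in {0,4}, choose 0; 0->0 ok
  pos 6: x in {0,4}, choose 0; 0->0 ok
  pos 7: w in {3}, choose 3; 0->3 ok
  pos 8: x in {0,4}, choose 0; 3->0 ok
  pos 9: x in {0,4}, choose 0; 0->0 ok
  pos 10: x in {0,4}, choose 0; 0->0 ok
  pos 11: x in {0,4}, choose 4; 0->4 ok
  pos 12: z in {1}, choose 1; 4->1 ok
  pos 13: w in {3}, choose 3; 1->3 ok
  pos 14: w in {3}, choose 3; 3->3 ok
  pos 15: w in {3}, choose 3; 3->3 ok
  pos 16: w in {3}, choose 3; 3->3 ok
  pos 17: x in {0,4}, choose 0; 3->0 ok
  pos 18: y in {2}, choose 2; 0->2 ok
  pos 19: x in {0,4}, choose 4; 2->4 ok
  pos 20: w in {3}, choose 3; 4->3 ok
  pos 21: x in {0,4}, choose 0; 3->0 ok
  pos 22: x in {0,4}, choose 0; 0->0 ok
  pos 23: x in {0,4}, choose 0; 0->0 ok
  pos 24: x in {0,4}, choose 0; 0->0 ok
  pos 25: x in {0,4}, choose 4; 0->4 ok
  pos 26: y in {2}, choose 2; 4->2 ok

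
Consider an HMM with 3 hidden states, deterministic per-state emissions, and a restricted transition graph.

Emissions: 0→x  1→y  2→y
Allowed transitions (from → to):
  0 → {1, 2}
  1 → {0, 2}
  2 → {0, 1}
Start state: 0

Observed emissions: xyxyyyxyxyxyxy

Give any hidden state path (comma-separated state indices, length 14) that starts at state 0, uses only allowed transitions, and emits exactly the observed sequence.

0,2,0,2,1,2,0,1,0,2,0,1,0,1

  pos 0: x in {0}, choose 0; start
  pos 1: y in {1,2}, choose 2; 0->2 ok
  pos 2: x in {0}, choose 0; 2->0 ok
  pos 3: y in {1,2}, choose 2; 0->2 ok
  pos 4: y in {1,2}, choose 1; 2->1 ok
  pos 5: y in {1,2}, choose 2; 1->2 ok
  pos 6: x in {0}, choose 0; 2->0 ok
  pos 7: y in {1,2}, choose 1; 0->1 ok
  pos 8: x in {0}, choose 0; 1->0 ok
  pos 9: y in {1,2}, choose 2; 0->2 ok
  pos 10: x in {0}, choose 0; 2->0 ok
  pos 11: y in {1,2}, choose 1; 0->1 ok
  pos 12: x in {0}, choose 0; 1->0 ok
  pos 13: y in {1,2}, choose 1; 0->1 ok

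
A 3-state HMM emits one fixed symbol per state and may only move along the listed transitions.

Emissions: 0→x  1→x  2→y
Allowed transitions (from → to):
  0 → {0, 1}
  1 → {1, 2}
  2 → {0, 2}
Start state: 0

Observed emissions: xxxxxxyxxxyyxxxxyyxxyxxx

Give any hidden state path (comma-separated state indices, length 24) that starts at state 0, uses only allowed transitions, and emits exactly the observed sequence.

0,0,0,1,1,1,2,0,0,1,2,2,0,1,1,1,2,2,0,1,2,0,1,1

  0: obs=x cand={0,1} pick 0 [start]
  1: obs=x cand={0,1} pick 0 [0->0 ok]
  2: obs=x cand={0,1} pick 0 [0->0 ok]
  3: obs=x cand={0,1} pick 1 [0->1 ok]
  4: obs=x cand={0,1} pick 1 [1->1 ok]
  5: obs=x cand={0,1} pick 1 [1->1 ok]
  6: obs=y cand={2} pick 2 [1->2 ok]
  7: obs=x cand={0,1} pick 0 [2->0 ok]
  8: obs=x cand={0,1} pick 0 [0->0 ok]
  9: obs=x cand={0,1} pick 1 [0->1 ok]
  10: obs=y cand={2} pick 2 [1->2 ok]
  11: obs=y cand={2} pick 2 [2->2 ok]
  12: obs=x cand={0,1} pick 0 [2->0 ok]
  13: obs=x cand={0,1} pick 1 [0->1 ok]
  14: obs=x cand={0,1} pick 1 [1->1 ok]
  15: obs=x cand={0,1} pick 1 [1->1 ok]
  16: obs=y cand={2} pick 2 [1->2 ok]
  17: obs=y cand={2} pick 2 [2->2 ok]
  18: obs=x cand={0,1} pick 0 [2->0 ok]
  19: obs=x cand={0,1} pick 1 [0->1 ok]
  20: obs=y cand={2} pick 2 [1->2 ok]
  21: obs=x cand={0,1} pick 0 [2->0 ok]
  22: obs=x cand={0,1} pick 1 [0->1 ok]
  23: obs=x cand={0,1} pick 1 [1->1 ok]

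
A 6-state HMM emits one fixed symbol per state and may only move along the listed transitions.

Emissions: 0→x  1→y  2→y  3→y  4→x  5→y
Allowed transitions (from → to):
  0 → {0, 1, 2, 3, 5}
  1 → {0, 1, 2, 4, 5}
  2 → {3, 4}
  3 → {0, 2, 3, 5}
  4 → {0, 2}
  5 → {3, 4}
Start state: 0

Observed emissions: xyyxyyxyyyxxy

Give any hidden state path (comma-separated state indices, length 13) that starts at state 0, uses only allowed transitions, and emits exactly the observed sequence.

0,2,3,0,2,3,0,3,3,2,4,0,2

  0: obs=x cand={0,4} pick 0 [start]
  1: obs=y cand={1,2,3,5} pick 2 [0->2 ok]
  2: obs=y cand={1,2,3,5} pick 3 [2->3 ok]
  3: obs=x cand={0,4} pick 0 [3->0 ok]
  4: obs=y cand={1,2,3,5} pick 2 [0->2 ok]
  5: obs=y cand={1,2,3,5} pick 3 [2->3 ok]
  6: obs=x cand={0,4} pick 0 [3->0 ok]
  7: obs=y cand={1,2,3,5} pick 3 [0->3 ok]
  8: obs=y cand={1,2,3,5} pick 3 [3->3 ok]
  9: obs=y cand={1,2,3,5} pick 2 [3->2 ok]
  10: obs=x cand={0,4} pick 4 [2->4 ok]
  11: obs=x cand={0,4} pick 0 [4->0 ok]
  12: obs=y cand={1,2,3,5} pick 2 [0->2 ok]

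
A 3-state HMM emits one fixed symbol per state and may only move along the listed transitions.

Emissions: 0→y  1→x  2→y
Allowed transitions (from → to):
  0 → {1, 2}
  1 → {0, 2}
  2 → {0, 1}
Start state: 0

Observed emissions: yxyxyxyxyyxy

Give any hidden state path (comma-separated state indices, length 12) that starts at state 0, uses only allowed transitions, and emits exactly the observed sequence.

0,1,2,1,2,1,2,1,2,0,1,2

  [0] y  {0,2}  => 0  start
  [1] x  {1}  => 1  0->1 ok
  [2] y  {0,2}  => 2  1->2 ok
  [3] x  {1}  => 1  2->1 ok
  [4] y  {0,2}  => 2  1->2 ok
  [5] x  {1}  => 1  2->1 ok
  [6] y  {0,2}  => 2  1->2 ok
  [7] x  {1}  => 1  2->1 ok
  [8] y  {0,2}  => 2  1->2 ok
  [9] y  {0,2}  => 0  2->0 ok
  [10] x  {1}  => 1  0->1 ok
  [11] y  {0,2}  => 2  1->2 ok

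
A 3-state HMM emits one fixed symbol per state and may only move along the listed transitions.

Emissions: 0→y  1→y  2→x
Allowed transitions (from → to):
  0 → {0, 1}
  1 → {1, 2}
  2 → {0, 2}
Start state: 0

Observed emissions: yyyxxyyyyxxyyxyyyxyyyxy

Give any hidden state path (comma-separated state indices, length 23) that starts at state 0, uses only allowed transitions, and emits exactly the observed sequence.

0,0,1,2,2,0,0,1,1,2,2,0,1,2,0,1,1,2,0,0,1,2,0

  0: obs=y cand={0,1} pick 0 [start]
  1: obs=y cand={0,1} pick 0 [0->0 ok]
  2: obs=y cand={0,1} pick 1 [0->1 ok]
  3: obs=x cand={2} pick 2 [1->2 ok]
  4: obs=x cand={2} pick 2 [2->2 ok]
  5: obs=y cand={0,1} pick 0 [2->0 ok]
  6: obs=y cand={0,1} pick 0 [0->0 ok]
  7: obs=y cand={0,1} pick 1 [0->1 ok]
  8: obs=y cand={0,1} pick 1 [1->1 ok]
  9: obs=x cand={2} pick 2 [1->2 ok]
  10: obs=x cand={2} pick 2 [2->2 ok]
  11: obs=y cand={0,1} pick 0 [2->0 ok]
  12: obs=y cand={0,1} pick 1 [0->1 ok]
  13: obs=x cand={2} pick 2 [1->2 ok]
  14: obs=y cand={0,1} pick 0 [2->0 ok]
  15: obs=y cand={0,1} pick 1 [0->1 ok]
  16: obs=y cand={0,1} pick 1 [1->1 ok]
  17: obs=x cand={2} pick 2 [1->2 ok]
  18: obs=y cand={0,1} pick 0 [2->0 ok]
  19: obs=y cand={0,1} pick 0 [0->0 ok]
  20: obs=y cand={0,1} pick 1 [0->1 ok]
  21: obs=x cand={2} pick 2 [1->2 ok]
  22: obs=y cand={0,1} pick 0 [2->0 ok]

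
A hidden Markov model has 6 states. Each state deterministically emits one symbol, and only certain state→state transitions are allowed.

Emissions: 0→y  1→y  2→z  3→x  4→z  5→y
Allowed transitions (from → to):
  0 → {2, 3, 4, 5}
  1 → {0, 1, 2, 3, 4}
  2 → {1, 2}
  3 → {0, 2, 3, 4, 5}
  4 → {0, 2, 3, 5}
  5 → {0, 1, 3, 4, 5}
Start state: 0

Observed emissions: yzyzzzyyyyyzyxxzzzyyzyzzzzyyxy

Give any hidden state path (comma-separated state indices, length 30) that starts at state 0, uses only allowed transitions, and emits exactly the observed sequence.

  [0] y  {0,1,5}  => 0  start
  [1] z  {2,4}  => 2  0->2 ok
  [2] y  {0,1,5}  => 1  2->1 ok
  [3] z  {2,4}  => 2  1->2 ok
  [4] z  {2,4}  => 2  2->2 ok
  [5] z  {2,4}  => 2  2->2 ok
  [6] y  {0,1,5}  => 1  2->1 ok
  [7] y  {0,1,5}  => 1  1->1 ok
  [8] y  {0,1,5}  => 0  1->0 ok
  [9] y  {0,1,5}  => 5  0->5 ok
  [10] y  {0,1,5}  => 1  5->1 ok
  [11] z  {2,4}  => 4  1->4 ok
  [12] y  {0,1,5}  => 5  4->5 ok
  [13] x  {3}  => 3  5->3 ok
  [14] x  {3}  => 3  3->3 ok
  [15] z  {2,4}  => 2  3->2 ok
  [16] z  {2,4}  => 2  2->2 ok
  [17] z  {2,4}  => 2  2->2 ok
  [18] y  {0,1,5}  => 1  2->1 ok
  [19] y  {0,1,5}  => 0  1->0 ok
  [20] z  {2,4}  => 2  0->2 ok
  [21] y  {0,1,5}  => 1  2->1 ok
  [22] z  {2,4}  => 2  1->2 ok
  [23] z  {2,4}  => 2  2->2 ok
  [24] z  {2,4}  => 2  2->2 ok
  [25] z  {2,4}  => 2  2->2 ok
  [26] y  {0,1,5}  => 1  2->1 ok
  [27] y  {0,1,5}  => 0  1->0 ok
  [28] x  {3}  => 3  0->3 ok
  [29] y  {0,1,5}  => 5  3->5 ok

0,2,1,2,2,2,1,1,0,5,1,4,5,3,3,2,2,2,1,0,2,1,2,2,2,2,1,0,3,5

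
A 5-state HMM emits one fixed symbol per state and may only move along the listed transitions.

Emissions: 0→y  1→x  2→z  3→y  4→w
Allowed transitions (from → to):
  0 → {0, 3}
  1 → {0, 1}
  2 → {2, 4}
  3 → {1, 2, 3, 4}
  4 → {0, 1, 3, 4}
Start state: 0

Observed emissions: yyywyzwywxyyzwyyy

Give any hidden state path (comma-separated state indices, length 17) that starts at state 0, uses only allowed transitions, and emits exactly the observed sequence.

0,0,3,4,3,2,4,3,4,1,0,3,2,4,0,0,0

  pos 0: y in {0,3}, choose 0; start
  pos 1: y in {0,3}, choose 0; 0->0 ok
  pos 2: y in {0,3}, choose 3; 0->3 ok
  pos 3: w in {4}, choose 4; 3->4 ok
  pos 4: y in {0,3}, choose 3; 4->3 ok
  pos 5: z in {2}, choose 2; 3->2 ok
  pos 6: w in {4}, choose 4; 2->4 ok
  pos 7: y in {0,3}, choose 3; 4->3 ok
  pos 8: w in {4}, choose 4; 3->4 ok
  pos 9: x in {1}, choose 1; 4->1 ok
  pos 10: y in {0,3}, choose 0; 1->0 ok
  pos 11: y in {0,3}, choose 3; 0->3 ok
  pos 12: z in {2}, choose 2; 3->2 ok
  pos 13: w in {4}, choose 4; 2->4 ok
  pos 14: y in {0,3}, choose 0; 4->0 ok
  pos 15: y in {0,3}, choose 0; 0->0 ok
  pos 16: y in {0,3}, choose 0; 0->0 ok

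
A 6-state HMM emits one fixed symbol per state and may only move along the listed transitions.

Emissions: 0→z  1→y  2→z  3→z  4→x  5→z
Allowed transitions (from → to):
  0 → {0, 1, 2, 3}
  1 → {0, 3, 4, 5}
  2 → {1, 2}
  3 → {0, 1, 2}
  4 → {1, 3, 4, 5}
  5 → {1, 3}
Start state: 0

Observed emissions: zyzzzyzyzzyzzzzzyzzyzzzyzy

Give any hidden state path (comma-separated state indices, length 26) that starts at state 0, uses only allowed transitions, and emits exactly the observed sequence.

0,1,0,0,2,1,5,1,3,0,1,0,3,0,2,2,1,5,3,1,5,3,2,1,0,1

  t0 'z' -> {0,2,3,5}, take 0 (start)
  t1 'y' -> {1}, take 1 (0->1 ok)
  t2 'z' -> {0,2,3,5}, take 0 (1->0 ok)
  t3 'z' -> {0,2,3,5}, take 0 (0->0 ok)
  t4 'z' -> {0,2,3,5}, take 2 (0->2 ok)
  t5 'y' -> {1}, take 1 (2->1 ok)
  t6 'z' -> {0,2,3,5}, take 5 (1->5 ok)
  t7 'y' -> {1}, take 1 (5->1 ok)
  t8 'z' -> {0,2,3,5}, take 3 (1->3 ok)
  t9 'z' -> {0,2,3,5}, take 0 (3->0 ok)
  t10 'y' -> {1}, take 1 (0->1 ok)
  t11 'z' -> {0,2,3,5}, take 0 (1->0 ok)
  t12 'z' -> {0,2,3,5}, take 3 (0->3 ok)
  t13 'z' -> {0,2,3,5}, take 0 (3->0 ok)
  t14 'z' -> {0,2,3,5}, take 2 (0->2 ok)
  t15 'z' -> {0,2,3,5}, take 2 (2->2 ok)
  t16 'y' -> {1}, take 1 (2->1 ok)
  t17 'z' -> {0,2,3,5}, take 5 (1->5 ok)
  t18 'z' -> {0,2,3,5}, take 3 (5->3 ok)
  t19 'y' -> {1}, take 1 (3->1 ok)
  t20 'z' -> {0,2,3,5}, take 5 (1->5 ok)
  t21 'z' -> {0,2,3,5}, take 3 (5->3 ok)
  t22 'z' -> {0,2,3,5}, take 2 (3->2 ok)
  t23 'y' -> {1}, take 1 (2->1 ok)
  t24 'z' -> {0,2,3,5}, take 0 (1->0 ok)
  t25 'y' -> {1}, take 1 (0->1 ok)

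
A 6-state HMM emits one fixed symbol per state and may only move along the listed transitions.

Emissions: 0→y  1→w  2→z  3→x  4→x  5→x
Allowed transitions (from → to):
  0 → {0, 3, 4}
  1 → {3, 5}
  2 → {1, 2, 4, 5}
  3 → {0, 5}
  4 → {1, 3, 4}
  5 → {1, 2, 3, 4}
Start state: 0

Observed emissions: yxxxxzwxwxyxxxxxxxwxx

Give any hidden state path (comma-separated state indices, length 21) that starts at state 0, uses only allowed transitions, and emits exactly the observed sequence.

  t0 'y' -> {0}, take 0 (start)
  t1 'x' -> {3,4,5}, take 4 (0->4 ok)
  t2 'x' -> {3,4,5}, take 4 (4->4 ok)
  t3 'x' -> {3,4,5}, take 3 (4->3 ok)
  t4 'x' -> {3,4,5}, take 5 (3->5 ok)
  t5 'z' -> {2}, take 2 (5->2 ok)
  t6 'w' -> {1}, take 1 (2->1 ok)
  t7 'x' -> {3,4,5}, take 5 (1->5 ok)
  t8 'w' -> {1}, take 1 (5->1 ok)
  t9 'x' -> {3,4,5}, take 3 (1->3 ok)
  t10 'y' -> {0}, take 0 (3->0 ok)
  t11 'x' -> {3,4,5}, take 3 (0->3 ok)
  t12 'x' -> {3,4,5}, take 5 (3->5 ok)
  t13 'x' -> {3,4,5}, take 4 (5->4 ok)
  t14 'x' -> {3,4,5}, take 3 (4->3 ok)
  t15 'x' -> {3,4,5}, take 5 (3->5 ok)
  t16 'x' -> {3,4,5}, take 3 (5->3 ok)
  t17 'x' -> {3,4,5}, take 5 (3->5 ok)
  t18 'w' -> {1}, take 1 (5->1 ok)
  t19 'x' -> {3,4,5}, take 3 (1->3 ok)
  t20 'x' -> {3,4,5}, take 5 (3->5 ok)

0,4,4,3,5,2,1,5,1,3,0,3,5,4,3,5,3,5,1,3,5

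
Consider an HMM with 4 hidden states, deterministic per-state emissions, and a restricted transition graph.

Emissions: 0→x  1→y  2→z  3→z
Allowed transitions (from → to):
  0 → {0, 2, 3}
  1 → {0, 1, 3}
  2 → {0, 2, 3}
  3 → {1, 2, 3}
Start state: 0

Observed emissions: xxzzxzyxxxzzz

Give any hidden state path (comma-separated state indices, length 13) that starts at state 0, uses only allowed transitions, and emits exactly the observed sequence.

  [0] x  {0}  => 0  start
  [1] x  {0}  => 0  0->0 ok
  [2] z  {2,3}  => 3  0->3 ok
  [3] z  {2,3}  => 2  3->2 ok
  [4] x  {0}  => 0  2->0 ok
  [5] z  {2,3}  => 3  0->3 ok
  [6] y  {1}  => 1  3->1 ok
  [7] x  {0}  => 0  1->0 ok
  [8] x  {0}  => 0  0->0 ok
  [9] x  {0}  => 0  0->0 ok
  [10] z  {2,3}  => 2  0->2 ok
  [11] z  {2,3}  => 2  2->2 ok
  [12] z  {2,3}  => 2  2->2 ok

0,0,3,2,0,3,1,0,0,0,2,2,2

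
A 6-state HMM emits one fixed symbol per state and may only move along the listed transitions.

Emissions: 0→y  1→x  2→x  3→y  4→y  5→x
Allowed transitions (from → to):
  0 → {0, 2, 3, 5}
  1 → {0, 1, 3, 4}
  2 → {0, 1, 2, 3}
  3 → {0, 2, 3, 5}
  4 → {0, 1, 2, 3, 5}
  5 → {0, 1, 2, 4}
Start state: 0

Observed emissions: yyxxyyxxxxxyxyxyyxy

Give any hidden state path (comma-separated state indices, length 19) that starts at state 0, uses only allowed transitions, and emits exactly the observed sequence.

  [0] y  {0,3,4}  => 0  start
  [1] y  {0,3,4}  => 0  0->0 ok
  [2] x  {1,2,5}  => 2  0->2 ok
  [3] x  {1,2,5}  => 1  2->1 ok
  [4] y  {0,3,4}  => 4  1->4 ok
  [5] y  {0,3,4}  => 0  4->0 ok
  [6] x  {1,2,5}  => 5  0->5 ok
  [7] x  {1,2,5}  => 1  5->1 ok
  [8] x  {1,2,5}  => 1  1->1 ok
  [9] x  {1,2,5}  => 1  1->1 ok
  [10] x  {1,2,5}  => 1  1->1 ok
  [11] y  {0,3,4}  => 4  1->4 ok
  [12] x  {1,2,5}  => 5  4->5 ok
  [13] y  {0,3,4}  => 4  5->4 ok
  [14] x  {1,2,5}  => 1  4->1 ok
  [15] y  {0,3,4}  => 3  1->3 ok
  [16] y  {0,3,4}  => 3  3->3 ok
  [17] x  {1,2,5}  => 5  3->5 ok
  [18] y  {0,3,4}  => 4  5->4 ok

0,0,2,1,4,0,5,1,1,1,1,4,5,4,1,3,3,5,4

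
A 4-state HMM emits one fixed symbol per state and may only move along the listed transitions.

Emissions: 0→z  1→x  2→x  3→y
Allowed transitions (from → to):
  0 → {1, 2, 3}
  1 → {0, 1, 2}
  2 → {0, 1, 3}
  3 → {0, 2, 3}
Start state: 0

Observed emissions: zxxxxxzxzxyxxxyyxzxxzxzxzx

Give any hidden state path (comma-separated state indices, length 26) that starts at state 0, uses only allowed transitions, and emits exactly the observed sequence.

0,1,1,1,1,2,0,1,0,2,3,2,1,2,3,3,2,0,1,2,0,1,0,1,0,2

  t0 'z' -> {0}, take 0 (start)
  t1 'x' -> {1,2}, take 1 (0->1 ok)
  t2 'x' -> {1,2}, take 1 (1->1 ok)
  t3 'x' -> {1,2}, take 1 (1->1 ok)
  t4 'x' -> {1,2}, take 1 (1->1 ok)
  t5 'x' -> {1,2}, take 2 (1->2 ok)
  t6 'z' -> {0}, take 0 (2->0 ok)
  t7 'x' -> {1,2}, take 1 (0->1 ok)
  t8 'z' -> {0}, take 0 (1->0 ok)
  t9 'x' -> {1,2}, take 2 (0->2 ok)
  t10 'y' -> {3}, take 3 (2->3 ok)
  t11 'x' -> {1,2}, take 2 (3->2 ok)
  t12 'x' -> {1,2}, take 1 (2->1 ok)
  t13 'x' -> {1,2}, take 2 (1->2 ok)
  t14 'y' -> {3}, take 3 (2->3 ok)
  t15 'y' -> {3}, take 3 (3->3 ok)
  t16 'x' -> {1,2}, take 2 (3->2 ok)
  t17 'z' -> {0}, take 0 (2->0 ok)
  t18 'x' -> {1,2}, take 1 (0->1 ok)
  t19 'x' -> {1,2}, take 2 (1->2 ok)
  t20 'z' -> {0}, take 0 (2->0 ok)
  t21 'x' -> {1,2}, take 1 (0->1 ok)
  t22 'z' -> {0}, take 0 (1->0 ok)
  t23 'x' -> {1,2}, take 1 (0->1 ok)
  t24 'z' -> {0}, take 0 (1->0 ok)
  t25 'x' -> {1,2}, take 2 (0->2 ok)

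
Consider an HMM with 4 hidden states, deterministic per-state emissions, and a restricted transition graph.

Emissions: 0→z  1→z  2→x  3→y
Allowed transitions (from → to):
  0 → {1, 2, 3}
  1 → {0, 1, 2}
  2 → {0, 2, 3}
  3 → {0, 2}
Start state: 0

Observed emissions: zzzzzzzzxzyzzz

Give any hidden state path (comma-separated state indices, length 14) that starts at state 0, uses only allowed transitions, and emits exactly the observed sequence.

0,1,1,1,1,1,0,1,2,0,3,0,1,0

  pos 0: z in {0,1}, choose 0; start
  pos 1: z in {0,1}, choose 1; 0->1 ok
  pos 2: z in {0,1}, choose 1; 1->1 ok
  pos 3: z in {0,1}, choose 1; 1->1 ok
  pos 4: z in {0,1}, choose 1; 1->1 ok
  pos 5: z in {0,1}, choose 1; 1->1 ok
  pos 6: z in {0,1}, choose 0; 1->0 ok
  pos 7: z in {0,1}, choose 1; 0->1 ok
  pos 8: x in {2}, choose 2; 1->2 ok
  pos 9: z in {0,1}, choose 0; 2->0 ok
  pos 10: y in {3}, choose 3; 0->3 ok
  pos 11: z in {0,1}, choose 0; 3->0 ok
  pos 12: z in {0,1}, choose 1; 0->1 ok
  pos 13: z in {0,1}, choose 0; 1->0 ok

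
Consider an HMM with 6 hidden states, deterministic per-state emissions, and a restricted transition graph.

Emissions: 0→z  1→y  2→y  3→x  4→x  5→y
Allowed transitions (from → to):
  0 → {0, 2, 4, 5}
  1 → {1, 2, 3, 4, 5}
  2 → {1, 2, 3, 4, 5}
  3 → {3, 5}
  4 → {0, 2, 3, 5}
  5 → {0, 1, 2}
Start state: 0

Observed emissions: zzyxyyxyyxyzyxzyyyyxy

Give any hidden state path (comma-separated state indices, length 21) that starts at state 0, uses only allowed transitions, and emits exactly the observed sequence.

  [0] z  {0}  => 0  start
  [1] z  {0}  => 0  0->0 ok
  [2] y  {1,2,5}  => 2  0->2 ok
  [3] x  {3,4}  => 3  2->3 ok
  [4] y  {1,2,5}  => 5  3->5 ok
  [5] y  {1,2,5}  => 1  5->1 ok
  [6] x  {3,4}  => 3  1->3 ok
  [7] y  {1,2,5}  => 5  3->5 ok
  [8] y  {1,2,5}  => 2  5->2 ok
  [9] x  {3,4}  => 4  2->4 ok
  [10] y  {1,2,5}  => 5  4->5 ok
  [11] z  {0}  => 0  5->0 ok
  [12] y  {1,2,5}  => 2  0->2 ok
  [13] x  {3,4}  => 4  2->4 ok
  [14] z  {0}  => 0  4->0 ok
  [15] y  {1,2,5}  => 5  0->5 ok
  [16] y  {1,2,5}  => 1  5->1 ok
  [17] y  {1,2,5}  => 2  1->2 ok
  [18] y  {1,2,5}  => 2  2->2 ok
  [19] x  {3,4}  => 3  2->3 ok
  [20] y  {1,2,5}  => 5  3->5 ok

0,0,2,3,5,1,3,5,2,4,5,0,2,4,0,5,1,2,2,3,5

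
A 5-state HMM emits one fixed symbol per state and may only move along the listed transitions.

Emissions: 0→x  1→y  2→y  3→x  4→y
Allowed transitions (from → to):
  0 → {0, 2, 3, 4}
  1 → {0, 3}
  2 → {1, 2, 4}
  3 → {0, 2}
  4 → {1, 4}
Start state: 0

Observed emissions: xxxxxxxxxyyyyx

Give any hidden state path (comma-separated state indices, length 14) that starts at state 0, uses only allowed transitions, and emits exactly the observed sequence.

0,0,3,0,3,0,0,3,0,2,2,4,1,0

  pos 0: x in {0,3}, choose 0; start
  pos 1: x in {0,3}, choose 0; 0->0 ok
  pos 2: x in {0,3}, choose 3; 0->3 ok
  pos 3: x in {0,3}, choose 0; 3->0 ok
  pos 4: x in {0,3}, choose 3; 0->3 ok
  pos 5: x in {0,3}, choose 0; 3->0 ok
  pos 6: x in {0,3}, choose 0; 0->0 ok
  pos 7: x in {0,3}, choose 3; 0->3 ok
  pos 8: x in {0,3}, choose 0; 3->0 ok
  pos 9: y in {1,2,4}, choose 2; 0->2 ok
  pos 10: y in {1,2,4}, choose 2; 2->2 ok
  pos 11: y in {1,2,4}, choose 4; 2->4 ok
  pos 12: y in {1,2,4}, choose 1; 4->1 ok
  pos 13: x in {0,3}, choose 0; 1->0 ok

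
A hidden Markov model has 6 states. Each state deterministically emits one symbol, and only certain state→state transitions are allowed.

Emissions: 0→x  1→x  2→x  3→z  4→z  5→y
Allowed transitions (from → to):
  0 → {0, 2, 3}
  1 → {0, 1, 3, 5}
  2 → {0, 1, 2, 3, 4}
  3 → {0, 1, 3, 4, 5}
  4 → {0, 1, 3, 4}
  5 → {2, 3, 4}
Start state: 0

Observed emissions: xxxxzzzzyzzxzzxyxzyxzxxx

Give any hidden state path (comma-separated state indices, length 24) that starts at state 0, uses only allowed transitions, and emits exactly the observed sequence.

0,2,0,0,3,4,4,3,5,4,3,0,3,4,1,5,2,3,5,2,3,0,2,1

  [0] x  {0,1,2}  => 0  start
  [1] x  {0,1,2}  => 2  0->2 ok
  [2] x  {0,1,2}  => 0  2->0 ok
  [3] x  {0,1,2}  => 0  0->0 ok
  [4] z  {3,4}  => 3  0->3 ok
  [5] z  {3,4}  => 4  3->4 ok
  [6] z  {3,4}  => 4  4->4 ok
  [7] z  {3,4}  => 3  4->3 ok
  [8] y  {5}  => 5  3->5 ok
  [9] z  {3,4}  => 4  5->4 ok
  [10] z  {3,4}  => 3  4->3 ok
  [11] x  {0,1,2}  => 0  3->0 ok
  [12] z  {3,4}  => 3  0->3 ok
  [13] z  {3,4}  => 4  3->4 ok
  [14] x  {0,1,2}  => 1  4->1 ok
  [15] y  {5}  => 5  1->5 ok
  [16] x  {0,1,2}  => 2  5->2 ok
  [17] z  {3,4}  => 3  2->3 ok
  [18] y  {5}  => 5  3->5 ok
  [19] x  {0,1,2}  => 2  5->2 ok
  [20] z  {3,4}  => 3  2->3 ok
  [21] x  {0,1,2}  => 0  3->0 ok
  [22] x  {0,1,2}  => 2  0->2 ok
  [23] x  {0,1,2}  => 1  2->1 ok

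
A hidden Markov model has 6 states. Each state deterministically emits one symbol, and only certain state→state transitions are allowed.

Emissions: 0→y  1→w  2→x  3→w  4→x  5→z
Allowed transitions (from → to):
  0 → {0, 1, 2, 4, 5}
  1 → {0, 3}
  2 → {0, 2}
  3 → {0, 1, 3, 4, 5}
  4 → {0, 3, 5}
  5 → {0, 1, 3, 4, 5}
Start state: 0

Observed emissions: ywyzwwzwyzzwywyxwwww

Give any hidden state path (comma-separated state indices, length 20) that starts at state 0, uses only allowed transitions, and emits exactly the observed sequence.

  pos 0: y in {0}, choose 0; start
  pos 1: w in {1,3}, choose 1; 0->1 ok
  pos 2: y in {0}, choose 0; 1->0 ok
  pos 3: z in {5}, choose 5; 0->5 ok
  pos 4: w in {1,3}, choose 3; 5->3 ok
  pos 5: w in {1,3}, choose 3; 3->3 ok
  pos 6: z in {5}, choose 5; 3->5 ok
  pos 7: w in {1,3}, choose 1; 5->1 ok
  pos 8: y in {0}, choose 0; 1->0 ok
  pos 9: z in {5}, choose 5; 0->5 ok
  pos 10: z in {5}, choose 5; 5->5 ok
  pos 11: w in {1,3}, choose 3; 5->3 ok
  pos 12: y in {0}, choose 0; 3->0 ok
  pos 13: w in {1,3}, choose 1; 0->1 ok
  pos 14: y in {0}, choose 0; 1->0 ok
  pos 15: x in {2,4}, choose 4; 0->4 ok
  pos 16: w in {1,3}, choose 3; 4->3 ok
  pos 17: w in {1,3}, choose 3; 3->3 ok
  pos 18: w in {1,3}, choose 1; 3->1 ok
  pos 19: w in {1,3}, choose 3; 1->3 ok

0,1,0,5,3,3,5,1,0,5,5,3,0,1,0,4,3,3,1,3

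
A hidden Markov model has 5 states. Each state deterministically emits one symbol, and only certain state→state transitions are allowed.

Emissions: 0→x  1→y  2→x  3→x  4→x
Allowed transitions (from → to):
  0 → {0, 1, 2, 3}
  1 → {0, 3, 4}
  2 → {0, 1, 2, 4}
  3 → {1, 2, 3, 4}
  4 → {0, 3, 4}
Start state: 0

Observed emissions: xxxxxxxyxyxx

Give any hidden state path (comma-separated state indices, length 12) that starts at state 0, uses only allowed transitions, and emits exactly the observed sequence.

  0: obs=x cand={0,2,3,4} pick 0 [start]
  1: obs=x cand={0,2,3,4} pick 3 [0->3 ok]
  2: obs=x cand={0,2,3,4} pick 4 [3->4 ok]
  3: obs=x cand={0,2,3,4} pick 4 [4->4 ok]
  4: obs=x cand={0,2,3,4} pick 0 [4->0 ok]
  5: obs=x cand={0,2,3,4} pick 0 [0->0 ok]
  6: obs=x cand={0,2,3,4} pick 2 [0->2 ok]
  7: obs=y cand={1} pick 1 [2->1 ok]
  8: obs=x cand={0,2,3,4} pick 3 [1->3 ok]
  9: obs=y cand={1} pick 1 [3->1 ok]
  10: obs=x cand={0,2,3,4} pick 3 [1->3 ok]
  11: obs=x cand={0,2,3,4} pick 4 [3->4 ok]

0,3,4,4,0,0,2,1,3,1,3,4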